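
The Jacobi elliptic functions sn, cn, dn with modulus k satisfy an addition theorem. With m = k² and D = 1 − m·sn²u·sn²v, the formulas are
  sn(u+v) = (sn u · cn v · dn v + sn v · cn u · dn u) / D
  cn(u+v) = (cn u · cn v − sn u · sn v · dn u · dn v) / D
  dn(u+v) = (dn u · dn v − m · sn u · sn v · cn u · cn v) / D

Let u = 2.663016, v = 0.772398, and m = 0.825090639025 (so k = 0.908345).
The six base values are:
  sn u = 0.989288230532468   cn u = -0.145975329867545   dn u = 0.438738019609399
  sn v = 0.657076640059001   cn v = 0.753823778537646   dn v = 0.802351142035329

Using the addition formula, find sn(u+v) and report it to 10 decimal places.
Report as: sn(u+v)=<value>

m = k² = 0.825090639025
D = 1 − m·sn²u·sn²v = 0.651358244214845
sn(u+v) = (sn u·cn v·dn v + sn v·cn u·dn u)/D = 0.5562701298685422/0.651358244214845 = 0.8540156431720257

sn(u+v)=0.8540156432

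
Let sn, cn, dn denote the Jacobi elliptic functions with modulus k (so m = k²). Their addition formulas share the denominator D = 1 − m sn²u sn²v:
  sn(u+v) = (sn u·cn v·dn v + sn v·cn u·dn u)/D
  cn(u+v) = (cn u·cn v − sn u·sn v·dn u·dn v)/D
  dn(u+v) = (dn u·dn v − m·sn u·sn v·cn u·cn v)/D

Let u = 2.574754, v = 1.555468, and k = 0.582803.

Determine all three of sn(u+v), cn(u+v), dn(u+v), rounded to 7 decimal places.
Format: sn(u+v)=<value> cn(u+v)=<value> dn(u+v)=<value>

sn u = 0.7617108194184012, cn u = -0.6479171456142736, dn u = 0.8960627808975214
sn v = 0.9889973511884512, cn v = 0.1479332259576166, dn v = 0.817174307851483
m = k² = 0.339659336809
D = 1 − m·sn²u·sn²v = 0.8072412670233618
sn(u+v) = (sn u·cn v·dn v + sn v·cn u·dn u)/D = -0.4821054704397829/0.8072412670233618 = -0.5972259969036377
cn(u+v) = (cn u·cn v − sn u·sn v·dn u·dn v)/D = -0.6474664304483424/0.8072412670233618 = -0.8020730070401672
dn(u+v) = (dn u·dn v − m·sn u·sn v·cn u·cn v)/D = 0.7567647648294484/0.8072412670233618 = 0.9374703644920911

sn(u+v)=-0.5972260 cn(u+v)=-0.8020730 dn(u+v)=0.9374704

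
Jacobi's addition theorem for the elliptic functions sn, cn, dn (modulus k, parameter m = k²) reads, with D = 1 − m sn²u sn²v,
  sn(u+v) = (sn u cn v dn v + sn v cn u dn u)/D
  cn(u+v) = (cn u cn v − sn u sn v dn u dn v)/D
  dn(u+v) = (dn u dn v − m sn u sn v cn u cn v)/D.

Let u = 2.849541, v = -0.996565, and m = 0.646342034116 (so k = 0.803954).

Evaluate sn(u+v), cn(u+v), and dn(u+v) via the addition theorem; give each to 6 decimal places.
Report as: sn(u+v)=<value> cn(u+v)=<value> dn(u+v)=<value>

sn(u+v)=0.996000 cn(u+v)=0.089349 dn(u+v)=0.599014

sn u = 0.8571911970213193, cn u = -0.5149983026662882, dn u = 0.7246260428071921
sn v = -0.7895385244569497, cn v = 0.6137010008125639, dn v = 0.7727153855777001
m = k² = 0.646342034116
D = 1 − m·sn²u·sn²v = 0.7039504148952657
sn(u+v) = (sn u·cn v·dn v + sn v·cn u·dn u)/D = 0.7011348766966969/0.7039504148952657 = 0.9960003742607529
cn(u+v) = (cn u·cn v − sn u·sn v·dn u·dn v)/D = 0.06289730765878883/0.7039504148952657 = 0.08934905971771711
dn(u+v) = (dn u·dn v − m·sn u·sn v·cn u·cn v)/D = 0.421676216478533/0.7039504148952657 = 0.5990140889983996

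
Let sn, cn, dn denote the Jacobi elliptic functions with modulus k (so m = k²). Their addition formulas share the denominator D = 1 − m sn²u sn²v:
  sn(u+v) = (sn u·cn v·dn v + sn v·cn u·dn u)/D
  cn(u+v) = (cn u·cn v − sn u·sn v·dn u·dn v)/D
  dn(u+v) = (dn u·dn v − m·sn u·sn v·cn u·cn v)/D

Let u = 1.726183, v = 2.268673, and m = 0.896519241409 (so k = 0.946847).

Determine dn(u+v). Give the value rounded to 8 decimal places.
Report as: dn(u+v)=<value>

sn u = 0.9561148603333863, cn u = 0.2929921054391554, dn u = 0.4247845236280813
sn v = 0.995436133269165, cn v = 0.09543010312334953, dn v = 0.3341336166544129
m = k² = 0.896519241409
D = 1 − m·sn²u·sn²v = 0.1879055290074321
dn(u+v) = (dn u·dn v − m·sn u·sn v·cn u·cn v)/D = 0.1180773186465772/0.1879055290074321 = 0.6283866114546688

dn(u+v)=0.62838661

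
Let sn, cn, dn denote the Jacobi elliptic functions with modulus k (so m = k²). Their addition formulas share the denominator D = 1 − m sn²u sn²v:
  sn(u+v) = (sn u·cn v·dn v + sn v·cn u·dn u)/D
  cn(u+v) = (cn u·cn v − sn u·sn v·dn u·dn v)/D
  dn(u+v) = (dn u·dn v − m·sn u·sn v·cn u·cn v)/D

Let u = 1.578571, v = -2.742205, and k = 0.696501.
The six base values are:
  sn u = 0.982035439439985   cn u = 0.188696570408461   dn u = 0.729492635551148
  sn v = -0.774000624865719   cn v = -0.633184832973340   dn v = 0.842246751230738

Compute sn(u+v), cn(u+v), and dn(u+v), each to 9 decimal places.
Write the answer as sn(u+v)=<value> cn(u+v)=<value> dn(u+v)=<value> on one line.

m = k² = 0.485113643001
D = 1 − m·sn²u·sn²v = 0.7197275352724843
sn(u+v) = (sn u·cn v·dn v + sn v·cn u·dn u)/D = -0.6302607277129115/0.7197275352724843 = -0.8756935045903152
cn(u+v) = (cn u·cn v − sn u·sn v·dn u·dn v)/D = 0.3475329338813753/0.7197275352724843 = 0.4828673586175934
dn(u+v) = (dn u·dn v − m·sn u·sn v·cn u·cn v)/D = 0.5703566595611804/0.7197275352724843 = 0.7924619131672473

sn(u+v)=-0.875693505 cn(u+v)=0.482867359 dn(u+v)=0.792461913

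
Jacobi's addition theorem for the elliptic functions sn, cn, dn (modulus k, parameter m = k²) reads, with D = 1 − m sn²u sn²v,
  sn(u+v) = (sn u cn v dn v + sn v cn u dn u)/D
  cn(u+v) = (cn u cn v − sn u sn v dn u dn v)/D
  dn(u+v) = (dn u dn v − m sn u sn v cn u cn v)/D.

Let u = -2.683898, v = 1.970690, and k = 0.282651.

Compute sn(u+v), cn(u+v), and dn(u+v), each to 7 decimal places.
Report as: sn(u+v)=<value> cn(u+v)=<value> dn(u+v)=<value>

sn(u+v)=-0.6509620 cn(u+v)=0.7591103 dn(u+v)=0.9829272

sn u = -0.4982869010275684, cn u = -0.8670122053721863, dn u = 0.9900321867435568
sn v = 0.9384513841980669, cn v = -0.3454113482454395, dn v = 0.9641785092023897
m = k² = 0.079891587801
D = 1 − m·sn²u·sn²v = 0.9825303762216331
sn(u+v) = (sn u·cn v·dn v + sn v·cn u·dn u)/D = -0.6395899329008022/0.9825303762216331 = -0.6509619940305311
cn(u+v) = (cn u·cn v − sn u·sn v·dn u·dn v)/D = 0.7458489511490723/0.9825303762216331 = 0.7591103228963461
dn(u+v) = (dn u·dn v − m·sn u·sn v·cn u·cn v)/D = 0.9657558005871292/0.9825303762216331 = 0.9829271684209792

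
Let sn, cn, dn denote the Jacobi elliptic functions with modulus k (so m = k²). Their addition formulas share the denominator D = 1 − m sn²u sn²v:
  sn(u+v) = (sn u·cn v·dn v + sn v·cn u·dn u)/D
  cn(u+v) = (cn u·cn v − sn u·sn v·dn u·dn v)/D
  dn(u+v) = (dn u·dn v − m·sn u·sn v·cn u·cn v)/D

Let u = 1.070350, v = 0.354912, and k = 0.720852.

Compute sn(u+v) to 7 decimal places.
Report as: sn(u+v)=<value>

sn(u+v)=0.9510354

sn u = 0.8340968847591139, cn u = 0.5516179718203001, dn u = 0.799053141090065
sn v = 0.3439757142935529, cn v = 0.938978545003154, dn v = 0.9687714021137481
m = k² = 0.519627605904
D = 1 − m·sn²u·sn²v = 0.9572259102682451
sn(u+v) = (sn u·cn v·dn v + sn v·cn u·dn u)/D = 0.9103557588053154/0.9572259102682451 = 0.9510354337882526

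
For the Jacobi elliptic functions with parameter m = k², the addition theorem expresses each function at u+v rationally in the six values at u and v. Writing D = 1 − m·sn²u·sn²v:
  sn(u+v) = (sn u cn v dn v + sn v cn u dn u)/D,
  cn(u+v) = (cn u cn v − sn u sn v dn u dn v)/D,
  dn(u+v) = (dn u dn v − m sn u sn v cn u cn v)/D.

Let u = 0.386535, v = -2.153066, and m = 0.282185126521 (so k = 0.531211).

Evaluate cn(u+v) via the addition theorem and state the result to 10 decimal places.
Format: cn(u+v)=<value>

cn(u+v)=-0.0532898114

sn u = 0.3745429185153103, cn u = 0.9272095783532618, dn u = 0.9800073437609156
sn v = -0.927055113324706, cn v = -0.3749250816610119, dn v = 0.8703340179776542
m = k² = 0.282185126521
D = 1 − m·sn²u·sn²v = 0.9659788956499266
cn(u+v) = (cn u·cn v − sn u·sn v·dn u·dn v)/D = -0.05147683318856756/0.9659788956499266 = -0.05328981142381283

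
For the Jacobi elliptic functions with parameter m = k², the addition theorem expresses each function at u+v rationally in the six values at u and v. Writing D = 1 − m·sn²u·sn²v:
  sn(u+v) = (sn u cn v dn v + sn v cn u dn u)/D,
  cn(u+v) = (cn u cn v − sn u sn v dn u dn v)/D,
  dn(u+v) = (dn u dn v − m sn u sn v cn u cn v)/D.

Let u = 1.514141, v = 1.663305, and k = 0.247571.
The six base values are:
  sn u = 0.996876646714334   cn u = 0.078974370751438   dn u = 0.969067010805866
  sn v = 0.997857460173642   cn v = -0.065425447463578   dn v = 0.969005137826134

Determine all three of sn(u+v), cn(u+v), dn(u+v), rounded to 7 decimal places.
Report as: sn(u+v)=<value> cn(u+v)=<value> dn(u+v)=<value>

m = k² = 0.061291400041
D = 1 − m·sn²u·sn²v = 0.9393515922977589
sn(u+v) = (sn u·cn v·dn v + sn v·cn u·dn u)/D = 0.01316790404797645/0.9393515922977589 = 0.01401807816790547
cn(u+v) = (cn u·cn v − sn u·sn v·dn u·dn v)/D = -0.9392592934090768/0.9393515922977589 = -0.9999017419149136
dn(u+v) = (dn u·dn v − m·sn u·sn v·cn u·cn v)/D = 0.9393459354305455/0.9393515922977589 = 0.9999939779021404

sn(u+v)=0.0140181 cn(u+v)=-0.9999017 dn(u+v)=0.9999940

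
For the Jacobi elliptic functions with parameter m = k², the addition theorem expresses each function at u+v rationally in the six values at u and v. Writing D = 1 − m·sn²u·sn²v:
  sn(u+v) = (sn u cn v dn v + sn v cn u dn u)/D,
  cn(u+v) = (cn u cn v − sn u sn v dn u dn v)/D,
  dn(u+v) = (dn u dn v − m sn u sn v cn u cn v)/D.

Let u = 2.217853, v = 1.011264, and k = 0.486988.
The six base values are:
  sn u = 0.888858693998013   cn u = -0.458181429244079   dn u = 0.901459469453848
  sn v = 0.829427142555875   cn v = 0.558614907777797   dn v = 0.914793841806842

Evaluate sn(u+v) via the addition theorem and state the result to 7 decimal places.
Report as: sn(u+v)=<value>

sn(u+v)=0.1281628

m = k² = 0.237157312144
D = 1 − m·sn²u·sn²v = 0.8710983562569961
sn(u+v) = (sn u·cn v·dn v + sn v·cn u·dn u)/D = 0.1116423860383973/0.8710983562569961 = 0.1281627789060596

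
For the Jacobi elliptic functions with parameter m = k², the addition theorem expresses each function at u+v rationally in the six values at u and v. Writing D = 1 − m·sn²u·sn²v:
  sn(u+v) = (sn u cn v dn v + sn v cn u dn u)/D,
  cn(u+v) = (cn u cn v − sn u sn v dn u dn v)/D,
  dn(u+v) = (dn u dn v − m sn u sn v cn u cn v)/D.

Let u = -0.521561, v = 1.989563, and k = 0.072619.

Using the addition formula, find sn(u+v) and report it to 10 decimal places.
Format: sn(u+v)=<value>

sn u = -0.4981318123132323, cn u = 0.8671013190864921, dn u = 0.9993455126872138
sn v = 0.9148537678627196, cn v = -0.403785318489151, dn v = 0.9977907040190158
m = k² = 0.005273519161
D = 1 − m·sn²u·sn²v = 0.9989048024927799
sn(u+v) = (sn u·cn v·dn v + sn v·cn u·dn u)/D = 0.9934456615586267/0.9989048024927799 = 0.9945348736731169

sn(u+v)=0.9945348737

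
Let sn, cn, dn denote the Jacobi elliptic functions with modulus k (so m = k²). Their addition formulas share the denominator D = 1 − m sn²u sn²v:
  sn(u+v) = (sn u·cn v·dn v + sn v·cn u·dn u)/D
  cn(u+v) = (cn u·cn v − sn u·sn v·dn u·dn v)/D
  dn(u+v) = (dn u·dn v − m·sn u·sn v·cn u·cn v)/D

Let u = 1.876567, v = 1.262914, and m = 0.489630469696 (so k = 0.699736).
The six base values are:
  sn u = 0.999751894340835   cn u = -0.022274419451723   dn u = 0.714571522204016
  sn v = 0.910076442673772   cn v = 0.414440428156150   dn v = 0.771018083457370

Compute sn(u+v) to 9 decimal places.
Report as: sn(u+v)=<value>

sn(u+v)=0.512849742

m = k² = 0.489630469696
D = 1 − m·sn²u·sn²v = 0.5946700891844211
sn(u+v) = (sn u·cn v·dn v + sn v·cn u·dn u)/D = 0.3049764020746609/0.5946700891844211 = 0.5128497424394261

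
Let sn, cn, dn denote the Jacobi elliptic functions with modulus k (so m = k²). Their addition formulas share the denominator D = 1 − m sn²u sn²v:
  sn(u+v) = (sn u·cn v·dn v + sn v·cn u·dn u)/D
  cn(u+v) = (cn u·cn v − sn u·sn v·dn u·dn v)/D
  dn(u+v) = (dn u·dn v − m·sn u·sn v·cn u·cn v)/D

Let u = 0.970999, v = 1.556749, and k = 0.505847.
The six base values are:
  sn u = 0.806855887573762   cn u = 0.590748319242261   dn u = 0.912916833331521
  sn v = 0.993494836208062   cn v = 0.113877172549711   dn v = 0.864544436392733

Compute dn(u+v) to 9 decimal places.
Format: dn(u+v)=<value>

dn(u+v)=0.928051005

m = k² = 0.255881187409
D = 1 − m·sn²u·sn²v = 0.8355773927862499
dn(u+v) = (dn u·dn v − m·sn u·sn v·cn u·cn v)/D = 0.7754584392336607/0.8355773927862499 = 0.9280510051233898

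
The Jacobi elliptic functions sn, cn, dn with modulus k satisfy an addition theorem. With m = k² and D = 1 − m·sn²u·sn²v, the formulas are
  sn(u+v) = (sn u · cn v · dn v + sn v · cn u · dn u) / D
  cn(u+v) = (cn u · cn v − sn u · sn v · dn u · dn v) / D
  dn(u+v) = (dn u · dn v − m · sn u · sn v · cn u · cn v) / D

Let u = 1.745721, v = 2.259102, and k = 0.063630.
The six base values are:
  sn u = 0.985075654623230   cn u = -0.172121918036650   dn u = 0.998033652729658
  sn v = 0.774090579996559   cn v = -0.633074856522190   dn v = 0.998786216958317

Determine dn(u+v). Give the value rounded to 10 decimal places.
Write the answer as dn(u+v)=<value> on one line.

m = k² = 0.0040487769
D = 1 − m·sn²u·sn²v = 0.9976457825016387
dn(u+v) = (dn u·dn v − m·sn u·sn v·cn u·cn v)/D = 0.9964858405507004/0.9976457825016387 = 0.9988373208494605

dn(u+v)=0.9988373208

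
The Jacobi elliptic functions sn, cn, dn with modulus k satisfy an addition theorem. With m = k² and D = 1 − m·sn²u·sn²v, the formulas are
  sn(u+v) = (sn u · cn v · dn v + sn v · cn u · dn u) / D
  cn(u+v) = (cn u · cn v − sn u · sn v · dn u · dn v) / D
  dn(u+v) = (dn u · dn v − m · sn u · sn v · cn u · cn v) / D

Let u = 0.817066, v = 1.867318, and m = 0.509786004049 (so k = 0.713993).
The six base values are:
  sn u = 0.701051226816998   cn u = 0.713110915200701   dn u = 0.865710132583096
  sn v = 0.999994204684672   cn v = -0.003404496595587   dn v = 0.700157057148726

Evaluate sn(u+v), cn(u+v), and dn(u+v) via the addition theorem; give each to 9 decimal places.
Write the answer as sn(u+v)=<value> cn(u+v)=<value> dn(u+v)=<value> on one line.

m = k² = 0.509786004049
D = 1 − m·sn²u·sn²v = 0.7494569376343855
sn(u+v) = (sn u·cn v·dn v + sn v·cn u·dn u)/D = 0.6156726838093391/0.7494569376343855 = 0.8214917400760501
cn(u+v) = (cn u·cn v − sn u·sn v·dn u·dn v)/D = -0.4273556455451557/0.7494569376343855 = -0.5702204143897545
dn(u+v) = (dn u·dn v − m·sn u·sn v·cn u·cn v)/D = 0.6070007098956368/0.7494569376343855 = 0.809920729817509

sn(u+v)=0.821491740 cn(u+v)=-0.570220414 dn(u+v)=0.809920730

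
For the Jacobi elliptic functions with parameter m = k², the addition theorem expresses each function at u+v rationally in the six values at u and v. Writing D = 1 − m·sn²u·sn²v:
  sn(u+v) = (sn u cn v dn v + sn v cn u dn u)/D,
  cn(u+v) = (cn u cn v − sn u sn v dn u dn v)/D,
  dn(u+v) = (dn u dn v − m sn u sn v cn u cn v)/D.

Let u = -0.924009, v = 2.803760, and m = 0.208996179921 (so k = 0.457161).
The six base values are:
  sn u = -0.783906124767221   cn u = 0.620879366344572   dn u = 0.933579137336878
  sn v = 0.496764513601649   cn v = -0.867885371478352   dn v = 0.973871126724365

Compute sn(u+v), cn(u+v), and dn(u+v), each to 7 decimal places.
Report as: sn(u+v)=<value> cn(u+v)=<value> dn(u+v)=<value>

m = k² = 0.208996179921
D = 1 − m·sn²u·sn²v = 0.9683066904644734
sn(u+v) = (sn u·cn v·dn v + sn v·cn u·dn u)/D = 0.9505087176528726/0.9683066904644734 = 0.9816194879299413
cn(u+v) = (cn u·cn v − sn u·sn v·dn u·dn v)/D = -0.184799957965778/0.9683066904644734 = -0.1908485811216836
dn(u+v) = (dn u·dn v − m·sn u·sn v·cn u·cn v)/D = 0.865330417958983/0.9683066904644734 = 0.8936532469314084

sn(u+v)=0.9816195 cn(u+v)=-0.1908486 dn(u+v)=0.8936532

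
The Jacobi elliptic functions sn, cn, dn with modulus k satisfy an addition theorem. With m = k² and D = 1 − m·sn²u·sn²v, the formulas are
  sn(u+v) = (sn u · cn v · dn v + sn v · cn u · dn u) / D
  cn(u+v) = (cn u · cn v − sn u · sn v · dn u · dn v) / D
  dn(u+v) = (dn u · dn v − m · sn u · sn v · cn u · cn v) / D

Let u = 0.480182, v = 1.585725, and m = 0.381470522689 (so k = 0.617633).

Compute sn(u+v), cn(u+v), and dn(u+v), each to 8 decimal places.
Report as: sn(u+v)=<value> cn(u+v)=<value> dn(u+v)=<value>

sn u = 0.455990001306888, cn u = 0.8899848980225138, dn u = 0.959521768336968
sn v = 0.9900494434455439, cn v = 0.1407199329632048, dn v = 0.7912543172522078
m = k² = 0.381470522689
D = 1 − m·sn²u·sn²v = 0.9222526863697563
sn(u+v) = (sn u·cn v·dn v + sn v·cn u·dn u)/D = 0.896234829767414/0.9222526863697563 = 0.971788798247088
cn(u+v) = (cn u·cn v − sn u·sn v·dn u·dn v)/D = -0.2175158555784073/0.9222526863697563 = -0.2358527752677093
dn(u+v) = (dn u·dn v − m·sn u·sn v·cn u·cn v)/D = 0.7376576637171204/0.9222526863697563 = 0.7998433342826537

sn(u+v)=0.97178880 cn(u+v)=-0.23585278 dn(u+v)=0.79984333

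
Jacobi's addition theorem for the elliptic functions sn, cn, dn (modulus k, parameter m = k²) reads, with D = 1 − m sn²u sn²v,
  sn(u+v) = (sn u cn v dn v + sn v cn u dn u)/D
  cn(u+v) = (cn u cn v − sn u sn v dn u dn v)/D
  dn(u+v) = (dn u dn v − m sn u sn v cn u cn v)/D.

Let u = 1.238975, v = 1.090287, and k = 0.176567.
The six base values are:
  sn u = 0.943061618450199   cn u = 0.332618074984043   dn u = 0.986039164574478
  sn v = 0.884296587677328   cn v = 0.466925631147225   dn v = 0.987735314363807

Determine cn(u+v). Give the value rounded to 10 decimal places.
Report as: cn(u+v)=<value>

cn(u+v)=-0.6714690363

m = k² = 0.031175905489
D = 1 − m·sn²u·sn²v = 0.978318210966699
cn(u+v) = (cn u·cn v − sn u·sn v·dn u·dn v)/D = -0.6569103863439227/0.978318210966699 = -0.6714690363320686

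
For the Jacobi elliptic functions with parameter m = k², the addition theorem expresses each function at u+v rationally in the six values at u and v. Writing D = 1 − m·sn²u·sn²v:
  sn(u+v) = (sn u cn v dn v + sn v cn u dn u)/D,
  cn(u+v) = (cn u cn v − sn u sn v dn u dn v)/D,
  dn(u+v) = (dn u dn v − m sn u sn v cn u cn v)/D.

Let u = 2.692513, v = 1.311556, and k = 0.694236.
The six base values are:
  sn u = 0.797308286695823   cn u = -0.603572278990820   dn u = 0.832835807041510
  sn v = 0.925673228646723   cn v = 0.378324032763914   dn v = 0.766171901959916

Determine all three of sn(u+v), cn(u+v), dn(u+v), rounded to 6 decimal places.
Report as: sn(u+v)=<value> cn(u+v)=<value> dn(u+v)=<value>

m = k² = 0.481963623696
D = 1 − m·sn²u·sn²v = 0.7374680138412219
sn(u+v) = (sn u·cn v·dn v + sn v·cn u·dn u)/D = -0.2342055052906046/0.7374680138412219 = -0.3175805606411419
cn(u+v) = (cn u·cn v − sn u·sn v·dn u·dn v)/D = -0.6992902492745693/0.7374680138412219 = -0.9482312943068574
dn(u+v) = (dn u·dn v − m·sn u·sn v·cn u·cn v)/D = 0.7193207193890897/0.7374680138412219 = 0.9753924317915714

sn(u+v)=-0.317581 cn(u+v)=-0.948231 dn(u+v)=0.975392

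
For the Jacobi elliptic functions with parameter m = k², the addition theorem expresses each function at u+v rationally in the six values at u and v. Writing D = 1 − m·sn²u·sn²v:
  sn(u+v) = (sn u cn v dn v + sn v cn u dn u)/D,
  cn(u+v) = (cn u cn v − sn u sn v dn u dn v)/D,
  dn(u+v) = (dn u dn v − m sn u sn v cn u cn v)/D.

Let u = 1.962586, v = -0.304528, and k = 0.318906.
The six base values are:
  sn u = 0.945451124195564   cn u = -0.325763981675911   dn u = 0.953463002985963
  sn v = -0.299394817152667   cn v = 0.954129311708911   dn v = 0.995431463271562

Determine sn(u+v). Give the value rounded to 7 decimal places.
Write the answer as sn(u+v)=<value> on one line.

sn(u+v)=0.9990960

m = k² = 0.101701036836
D = 1 − m·sn²u·sn²v = 0.9918512292178511
sn(u+v) = (sn u·cn v·dn v + sn v·cn u·dn u)/D = 0.990954631868996/0.9918512292178511 = 0.9990960364594576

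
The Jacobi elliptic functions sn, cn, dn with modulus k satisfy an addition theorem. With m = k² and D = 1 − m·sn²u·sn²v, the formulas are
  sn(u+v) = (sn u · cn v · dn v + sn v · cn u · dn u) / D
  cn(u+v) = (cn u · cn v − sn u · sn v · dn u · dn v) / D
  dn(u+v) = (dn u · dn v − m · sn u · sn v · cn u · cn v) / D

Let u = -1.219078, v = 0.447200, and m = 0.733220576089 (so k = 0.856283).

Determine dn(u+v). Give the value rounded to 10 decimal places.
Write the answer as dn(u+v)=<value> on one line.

sn u = -0.8700018906574027, cn u = 0.4930483853056866, dn u = 0.6671003926304583
sn v = 0.423009437016959, cn v = 0.9061252762143849, dn v = 0.932094266504506
m = k² = 0.733220576089
D = 1 − m·sn²u·sn²v = 0.900694077701537
dn(u+v) = (dn u·dn v − m·sn u·sn v·cn u·cn v)/D = 0.7423547447488977/0.900694077701537 = 0.8242029820416914

dn(u+v)=0.8242029820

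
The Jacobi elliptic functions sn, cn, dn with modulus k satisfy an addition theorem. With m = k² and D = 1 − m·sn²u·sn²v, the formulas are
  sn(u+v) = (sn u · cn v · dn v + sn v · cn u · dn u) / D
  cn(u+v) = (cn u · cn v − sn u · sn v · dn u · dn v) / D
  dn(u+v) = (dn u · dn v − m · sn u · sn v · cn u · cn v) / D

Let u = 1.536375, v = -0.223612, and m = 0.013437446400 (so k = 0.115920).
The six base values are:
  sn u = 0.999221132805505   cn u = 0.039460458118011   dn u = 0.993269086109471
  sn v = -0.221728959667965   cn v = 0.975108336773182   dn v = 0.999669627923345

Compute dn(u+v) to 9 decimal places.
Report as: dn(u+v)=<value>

dn(u+v)=0.993710951

m = k² = 0.0134374464
D = 1 − m·sn²u·sn²v = 0.999340393685506
dn(u+v) = (dn u·dn v − m·sn u·sn v·cn u·cn v)/D = 0.9930554931918411/0.999340393685506 = 0.9937109512100411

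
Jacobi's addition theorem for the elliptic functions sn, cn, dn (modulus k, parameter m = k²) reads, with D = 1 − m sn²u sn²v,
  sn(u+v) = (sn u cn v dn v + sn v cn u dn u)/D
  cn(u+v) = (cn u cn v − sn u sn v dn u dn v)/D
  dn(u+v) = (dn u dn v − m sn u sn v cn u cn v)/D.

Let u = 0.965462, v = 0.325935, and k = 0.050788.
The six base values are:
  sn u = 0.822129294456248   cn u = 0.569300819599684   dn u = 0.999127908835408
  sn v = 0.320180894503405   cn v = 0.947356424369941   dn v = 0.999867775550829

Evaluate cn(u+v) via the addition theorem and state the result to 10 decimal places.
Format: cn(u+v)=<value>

cn(u+v)=0.2764144348

m = k² = 0.002579420944
D = 1 − m·sn²u·sn²v = 0.9998212717117774
cn(u+v) = (cn u·cn v − sn u·sn v·dn u·dn v)/D = 0.276365031689158/0.9998212717117774 = 0.2764144347679241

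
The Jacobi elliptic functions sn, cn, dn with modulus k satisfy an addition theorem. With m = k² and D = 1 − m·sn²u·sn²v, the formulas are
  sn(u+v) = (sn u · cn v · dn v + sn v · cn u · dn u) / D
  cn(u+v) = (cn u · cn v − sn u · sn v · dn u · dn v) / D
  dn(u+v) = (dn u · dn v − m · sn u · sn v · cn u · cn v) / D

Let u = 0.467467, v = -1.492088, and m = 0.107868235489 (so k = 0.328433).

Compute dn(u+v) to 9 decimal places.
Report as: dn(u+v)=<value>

dn(u+v)=0.960595770

sn u = 0.4490580128760272, cn u = 0.8935026027224732, dn u = 0.9890642224030399
sn v = -0.9931621100992265, cn v = 0.1167434069369743, dn v = 0.9453051904968426
m = k² = 0.107868235489
D = 1 − m·sn²u·sn²v = 0.9785444940562428
dn(u+v) = (dn u·dn v − m·sn u·sn v·cn u·cn v)/D = 0.939985701417972/0.9785444940562428 = 0.9605957696635361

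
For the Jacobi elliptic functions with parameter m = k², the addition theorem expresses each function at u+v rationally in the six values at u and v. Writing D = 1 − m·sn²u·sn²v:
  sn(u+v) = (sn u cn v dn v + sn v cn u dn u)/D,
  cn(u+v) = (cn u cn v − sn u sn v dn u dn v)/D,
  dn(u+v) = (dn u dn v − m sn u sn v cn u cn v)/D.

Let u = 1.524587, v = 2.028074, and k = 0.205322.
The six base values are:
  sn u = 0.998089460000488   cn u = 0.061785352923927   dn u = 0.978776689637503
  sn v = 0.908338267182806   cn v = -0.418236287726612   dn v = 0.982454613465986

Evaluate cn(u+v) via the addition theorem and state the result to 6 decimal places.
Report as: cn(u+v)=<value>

m = k² = 0.042157123684
D = 1 − m·sn²u·sn²v = 0.9653498489248289
cn(u+v) = (cn u·cn v − sn u·sn v·dn u·dn v)/D = -0.897633508889749/0.9653498489248289 = -0.929853057820955

cn(u+v)=-0.929853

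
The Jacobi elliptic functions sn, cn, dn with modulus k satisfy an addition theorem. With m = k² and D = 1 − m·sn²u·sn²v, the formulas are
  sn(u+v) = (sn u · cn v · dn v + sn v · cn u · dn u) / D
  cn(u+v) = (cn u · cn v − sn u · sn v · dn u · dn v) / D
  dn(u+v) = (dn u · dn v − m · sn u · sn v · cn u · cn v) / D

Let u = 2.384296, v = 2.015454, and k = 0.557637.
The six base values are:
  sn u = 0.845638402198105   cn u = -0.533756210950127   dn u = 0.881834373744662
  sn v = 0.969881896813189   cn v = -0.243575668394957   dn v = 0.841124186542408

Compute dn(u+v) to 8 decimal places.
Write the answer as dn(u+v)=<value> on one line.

dn(u+v)=0.89599443

m = k² = 0.310959023769
D = 1 − m·sn²u·sn²v = 0.7908247655575338
dn(u+v) = (dn u·dn v − m·sn u·sn v·cn u·cn v)/D = 0.7085745843341303/0.7908247655575338 = 0.8959944291003369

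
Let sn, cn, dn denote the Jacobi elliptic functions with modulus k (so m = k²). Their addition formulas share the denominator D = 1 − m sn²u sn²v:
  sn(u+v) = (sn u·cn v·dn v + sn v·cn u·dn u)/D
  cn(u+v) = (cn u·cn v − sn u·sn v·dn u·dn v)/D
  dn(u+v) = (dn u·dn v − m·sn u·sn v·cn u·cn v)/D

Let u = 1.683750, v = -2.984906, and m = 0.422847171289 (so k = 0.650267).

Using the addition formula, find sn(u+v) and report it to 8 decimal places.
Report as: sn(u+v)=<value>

sn(u+v)=-0.92850071

sn u = 0.9965071569398427, cn u = 0.08350740187355641, dn u = 0.7616439769413416
sn v = -0.554905893507995, cn v = -0.8319131260835435, dn v = 0.9326289005686752
m = k² = 0.422847171289
D = 1 − m·sn²u·sn²v = 0.8707046373233427
sn(u+v) = (sn u·cn v·dn v + sn v·cn u·dn u)/D = -0.8084498746098021/0.8707046373233427 = -0.9285007107520184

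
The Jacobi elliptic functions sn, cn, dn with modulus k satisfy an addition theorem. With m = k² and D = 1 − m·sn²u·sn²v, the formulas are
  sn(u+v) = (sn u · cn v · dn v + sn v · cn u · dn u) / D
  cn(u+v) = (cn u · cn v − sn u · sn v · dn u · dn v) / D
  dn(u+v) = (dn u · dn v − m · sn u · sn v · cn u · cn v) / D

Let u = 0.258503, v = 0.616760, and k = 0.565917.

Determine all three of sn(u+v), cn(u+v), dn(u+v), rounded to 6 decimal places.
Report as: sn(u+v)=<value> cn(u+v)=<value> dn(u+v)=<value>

sn u = 0.2547547924596434, cn u = 0.9670056854635572, dn u = 0.9895529250758709
sn v = 0.5689308798972922, cn v = 0.8223853439229647, dn v = 0.9467506683394654
m = k² = 0.320262050889
D = 1 − m·sn²u·sn²v = 0.9932722596934813
sn(u+v) = (sn u·cn v·dn v + sn v·cn u·dn u)/D = 0.7427623598505926/0.9932722596934813 = 0.7477933191044772
cn(u+v) = (cn u·cn v − sn u·sn v·dn u·dn v)/D = 0.6594648274667674/0.9932722596934813 = 0.6639315867638092
dn(u+v) = (dn u·dn v − m·sn u·sn v·cn u·cn v)/D = 0.8999458395047985/0.9932722596934813 = 0.9060414510947051

sn(u+v)=0.747793 cn(u+v)=0.663932 dn(u+v)=0.906041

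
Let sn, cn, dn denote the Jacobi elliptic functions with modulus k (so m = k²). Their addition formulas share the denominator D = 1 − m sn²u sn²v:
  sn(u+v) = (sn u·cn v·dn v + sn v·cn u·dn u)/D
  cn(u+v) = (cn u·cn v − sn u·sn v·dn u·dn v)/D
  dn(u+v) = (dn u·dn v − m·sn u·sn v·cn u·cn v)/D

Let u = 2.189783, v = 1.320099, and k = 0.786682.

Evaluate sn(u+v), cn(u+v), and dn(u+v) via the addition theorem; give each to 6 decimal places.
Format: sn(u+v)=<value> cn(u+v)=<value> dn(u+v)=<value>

sn(u+v)=0.410662 cn(u+v)=-0.911788 dn(u+v)=0.946378

sn u = 0.990759383998322, cn u = -0.1356312759626834, dn u = 0.6265110054286059
sn v = 0.9136257247612107, cn v = 0.4065563122798028, dn v = 0.6952862724256308
m = k² = 0.618868569124
D = 1 − m·sn²u·sn²v = 0.4929258700114213
sn(u+v) = (sn u·cn v·dn v + sn v·cn u·dn u)/D = 0.2024260727011134/0.4929258700114213 = 0.4106623024196784
cn(u+v) = (cn u·cn v − sn u·sn v·dn u·dn v)/D = -0.4494436543297949/0.4929258700114213 = -0.91178751547242
dn(u+v) = (dn u·dn v − m·sn u·sn v·cn u·cn v)/D = 0.4664943300305887/0.4929258700114213 = 0.9463782658024822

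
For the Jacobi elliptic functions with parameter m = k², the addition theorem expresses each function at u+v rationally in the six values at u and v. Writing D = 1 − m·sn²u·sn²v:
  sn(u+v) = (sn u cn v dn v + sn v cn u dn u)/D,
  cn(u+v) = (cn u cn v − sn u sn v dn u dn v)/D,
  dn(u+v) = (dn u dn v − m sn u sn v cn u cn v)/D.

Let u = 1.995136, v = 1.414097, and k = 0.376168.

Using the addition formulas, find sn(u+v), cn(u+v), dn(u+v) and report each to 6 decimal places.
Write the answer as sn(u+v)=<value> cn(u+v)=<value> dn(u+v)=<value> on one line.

sn u = 0.9433647394214468, cn u = -0.331757393913543, dn u = 0.9349180744965939
sn v = 0.979777749240173, cn v = 0.2000888854830787, dn v = 0.9296035512331684
m = k² = 0.141502364224
D = 1 − m·sn²u·sn²v = 0.879113412049856
sn(u+v) = (sn u·cn v·dn v + sn v·cn u·dn u)/D = -0.1284247386511946/0.879113412049856 = -0.1460843810262691
cn(u+v) = (cn u·cn v − sn u·sn v·dn u·dn v)/D = -0.8696824005050994/0.879113412049856 = -0.9892721332475568
dn(u+v) = (dn u·dn v − m·sn u·sn v·cn u·cn v)/D = 0.8777850562598361/0.879113412049856 = 0.9984889824545817

sn(u+v)=-0.146084 cn(u+v)=-0.989272 dn(u+v)=0.998489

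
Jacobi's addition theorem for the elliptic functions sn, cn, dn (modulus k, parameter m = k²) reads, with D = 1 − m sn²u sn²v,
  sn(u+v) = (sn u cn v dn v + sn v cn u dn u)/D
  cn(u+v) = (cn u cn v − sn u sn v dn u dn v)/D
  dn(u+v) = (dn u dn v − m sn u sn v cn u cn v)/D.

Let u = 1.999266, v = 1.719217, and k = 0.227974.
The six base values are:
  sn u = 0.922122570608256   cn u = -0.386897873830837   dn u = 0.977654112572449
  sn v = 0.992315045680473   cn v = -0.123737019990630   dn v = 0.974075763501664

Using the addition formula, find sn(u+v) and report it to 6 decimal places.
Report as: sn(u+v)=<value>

m = k² = 0.051972144676
D = 1 − m·sn²u·sn²v = 0.956484187596292
sn(u+v) = (sn u·cn v·dn v + sn v·cn u·dn u)/D = -0.4864881713176174/0.956484187596292 = -0.5086212376810894

sn(u+v)=-0.508621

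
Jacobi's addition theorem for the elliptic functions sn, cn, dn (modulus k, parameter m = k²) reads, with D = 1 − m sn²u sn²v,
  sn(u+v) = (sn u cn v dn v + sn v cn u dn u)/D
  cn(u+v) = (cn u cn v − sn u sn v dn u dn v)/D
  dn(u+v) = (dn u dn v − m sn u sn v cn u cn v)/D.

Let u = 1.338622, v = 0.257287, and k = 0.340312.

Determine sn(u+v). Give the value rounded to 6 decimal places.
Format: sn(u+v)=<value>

sn(u+v)=0.999754

sn u = 0.9652207412714198, cn u = 0.2614362649278995, dn u = 0.9445122473742543
sn v = 0.254144153545395, cn v = 0.9671663503341577, dn v = 0.9962528660269236
m = k² = 0.115812257344
D = 1 − m·sn²u·sn²v = 0.993031038503728
sn(u+v) = (sn u·cn v·dn v + sn v·cn u·dn u)/D = 0.9927867166397063/0.993031038503728 = 0.999753963517203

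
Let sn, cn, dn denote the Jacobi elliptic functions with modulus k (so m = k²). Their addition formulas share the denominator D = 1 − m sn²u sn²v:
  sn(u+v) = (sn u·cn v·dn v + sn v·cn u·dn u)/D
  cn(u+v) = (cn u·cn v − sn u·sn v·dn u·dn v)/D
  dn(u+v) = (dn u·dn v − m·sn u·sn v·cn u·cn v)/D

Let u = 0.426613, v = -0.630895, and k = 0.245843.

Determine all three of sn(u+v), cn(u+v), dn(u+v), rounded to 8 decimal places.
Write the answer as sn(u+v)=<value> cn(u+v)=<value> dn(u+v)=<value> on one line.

sn u = 0.4131034161339044, cn u = 0.9106841206359635, dn u = 0.9948295603730808
sn v = -0.5879816411341001, cn v = 0.8088742731038306, dn v = 0.989497326463182
m = k² = 0.060438780649
D = 1 − m·sn²u·sn²v = 0.9964341686509953
sn(u+v) = (sn u·cn v·dn v + sn v·cn u·dn u)/D = -0.2020576810737929/0.9964341686509953 = -0.2027807630757435
cn(u+v) = (cn u·cn v − sn u·sn v·dn u·dn v)/D = 0.9757324151499127/0.9964341686509953 = 0.979224163369358
dn(u+v) = (dn u·dn v − m·sn u·sn v·cn u·cn v)/D = 0.9951952068987825/0.9964341686509953 = 0.9987566045091667

sn(u+v)=-0.20278076 cn(u+v)=0.97922416 dn(u+v)=0.99875660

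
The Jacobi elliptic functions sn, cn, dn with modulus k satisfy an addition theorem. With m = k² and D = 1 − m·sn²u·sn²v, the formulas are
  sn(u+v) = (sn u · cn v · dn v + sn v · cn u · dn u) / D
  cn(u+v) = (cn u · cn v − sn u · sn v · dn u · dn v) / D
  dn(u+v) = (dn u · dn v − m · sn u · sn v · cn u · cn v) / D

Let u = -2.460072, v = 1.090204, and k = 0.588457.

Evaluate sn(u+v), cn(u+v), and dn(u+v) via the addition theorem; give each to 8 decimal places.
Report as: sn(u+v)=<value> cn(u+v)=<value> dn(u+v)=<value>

sn(u+v)=-0.95437281 cn(u+v)=0.29861772 dn(u+v)=0.82740388

sn u = -0.8271170340783669, cn u = -0.5620297251368523, dn u = 0.8735564707927132
sn v = 0.8580759951319986, cn v = 0.5135227225529852, dn v = 0.8631539621483282
m = k² = 0.346281640849
D = 1 − m·sn²u·sn²v = 0.8255725217681829
sn(u+v) = (sn u·cn v·dn v + sn v·cn u·dn u)/D = -0.787903967267388/0.8255725217681829 = -0.9543728097682833
cn(u+v) = (cn u·cn v − sn u·sn v·dn u·dn v)/D = 0.2465305803809897/0.8255725217681829 = 0.2986177154406484
dn(u+v) = (dn u·dn v − m·sn u·sn v·cn u·cn v)/D = 0.6830819037278417/0.8255725217681829 = 0.8274038751493815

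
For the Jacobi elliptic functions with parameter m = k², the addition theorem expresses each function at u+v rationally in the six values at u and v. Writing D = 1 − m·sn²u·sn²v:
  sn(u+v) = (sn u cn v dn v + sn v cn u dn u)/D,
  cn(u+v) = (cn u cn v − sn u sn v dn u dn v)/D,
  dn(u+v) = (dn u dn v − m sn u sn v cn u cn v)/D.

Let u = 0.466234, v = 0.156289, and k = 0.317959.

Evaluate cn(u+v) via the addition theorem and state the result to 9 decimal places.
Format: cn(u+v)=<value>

cn(u+v)=0.814594377

sn u = 0.4480657120009092, cn u = 0.8940006251279236, dn u = 0.989799620654946
sn v = 0.1555902940985016, cn v = 0.9878216743837634, dn v = 0.9987755438938589
m = k² = 0.101097925681
D = 1 − m·sn²u·sn²v = 0.9995086503281689
cn(u+v) = (cn u·cn v − sn u·sn v·dn u·dn v)/D = 0.8141941264785765/0.9995086503281689 = 0.8145943771584688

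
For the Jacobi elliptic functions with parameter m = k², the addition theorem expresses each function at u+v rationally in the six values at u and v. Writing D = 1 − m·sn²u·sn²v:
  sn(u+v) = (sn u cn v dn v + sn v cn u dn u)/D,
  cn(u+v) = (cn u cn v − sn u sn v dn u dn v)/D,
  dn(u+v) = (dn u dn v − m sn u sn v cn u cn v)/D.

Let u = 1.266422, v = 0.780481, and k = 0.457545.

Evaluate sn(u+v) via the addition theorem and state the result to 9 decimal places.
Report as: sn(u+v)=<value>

sn(u+v)=0.942137816

sn u = 0.9373830390607449, cn u = 0.348300212577084, dn u = 0.9033543852563588
sn v = 0.6931496956664187, cn v = 0.7207936593766285, dn v = 0.9483763323709855
m = k² = 0.209347427025
D = 1 − m·sn²u·sn²v = 0.9116196160977458
sn(u+v) = (sn u·cn v·dn v + sn v·cn u·dn u)/D = 0.8588713139929398/0.9116196160977458 = 0.9421378158462639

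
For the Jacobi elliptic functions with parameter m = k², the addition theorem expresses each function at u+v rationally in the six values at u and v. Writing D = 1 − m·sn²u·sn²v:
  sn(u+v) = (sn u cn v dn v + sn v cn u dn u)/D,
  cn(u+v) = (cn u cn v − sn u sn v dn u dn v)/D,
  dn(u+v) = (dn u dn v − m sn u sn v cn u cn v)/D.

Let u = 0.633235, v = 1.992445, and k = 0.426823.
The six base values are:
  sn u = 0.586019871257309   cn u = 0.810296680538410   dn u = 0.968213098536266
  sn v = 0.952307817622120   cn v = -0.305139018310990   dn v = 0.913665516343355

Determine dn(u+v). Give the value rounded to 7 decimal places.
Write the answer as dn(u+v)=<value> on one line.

m = k² = 0.182177873329
D = 1 − m·sn²u·sn²v = 0.9432618707318659
dn(u+v) = (dn u·dn v − m·sn u·sn v·cn u·cn v)/D = 0.9097607123898783/0.9432618707318659 = 0.9644837140337343

dn(u+v)=0.9644837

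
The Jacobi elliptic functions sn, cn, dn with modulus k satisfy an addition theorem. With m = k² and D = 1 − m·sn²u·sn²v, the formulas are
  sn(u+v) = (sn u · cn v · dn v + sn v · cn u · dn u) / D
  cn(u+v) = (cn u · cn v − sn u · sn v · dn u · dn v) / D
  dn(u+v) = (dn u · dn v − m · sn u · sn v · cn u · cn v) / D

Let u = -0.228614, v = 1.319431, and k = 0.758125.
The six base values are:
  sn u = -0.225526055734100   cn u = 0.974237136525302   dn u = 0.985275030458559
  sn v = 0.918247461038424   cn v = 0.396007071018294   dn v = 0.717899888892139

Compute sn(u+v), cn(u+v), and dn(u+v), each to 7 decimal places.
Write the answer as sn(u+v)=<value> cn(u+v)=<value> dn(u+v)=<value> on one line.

m = k² = 0.574753515625
D = 1 − m·sn²u·sn²v = 0.9753512694198983
sn(u+v) = (sn u·cn v·dn v + sn v·cn u·dn u)/D = 0.8173023786651454/0.9753512694198983 = 0.837956953858527
cn(u+v) = (cn u·cn v − sn u·sn v·dn u·dn v)/D = 0.5322846236622868/0.9753512694198983 = 0.545736331464324
dn(u+v) = (dn u·dn v − m·sn u·sn v·cn u·cn v)/D = 0.7532492407739014/0.9753512694198983 = 0.7722850878349759

sn(u+v)=0.8379570 cn(u+v)=0.5457363 dn(u+v)=0.7722851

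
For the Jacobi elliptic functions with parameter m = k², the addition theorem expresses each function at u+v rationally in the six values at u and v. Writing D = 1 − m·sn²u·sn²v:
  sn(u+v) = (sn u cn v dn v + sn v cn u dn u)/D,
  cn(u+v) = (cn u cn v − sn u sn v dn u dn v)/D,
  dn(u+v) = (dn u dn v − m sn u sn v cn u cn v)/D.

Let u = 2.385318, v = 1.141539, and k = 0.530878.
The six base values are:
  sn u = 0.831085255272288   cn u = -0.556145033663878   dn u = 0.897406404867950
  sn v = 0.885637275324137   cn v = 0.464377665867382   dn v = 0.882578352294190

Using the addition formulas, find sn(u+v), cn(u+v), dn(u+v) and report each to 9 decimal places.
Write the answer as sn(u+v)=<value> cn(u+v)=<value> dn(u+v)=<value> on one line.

sn(u+v)=-0.119661341 cn(u+v)=-0.992814768 dn(u+v)=0.997980211

m = k² = 0.281831450884
D = 1 − m·sn²u·sn²v = 0.8473164020728449
sn(u+v) = (sn u·cn v·dn v + sn v·cn u·dn u)/D = -0.1013910166095469/0.8473164020728449 = -0.1196613406296721
cn(u+v) = (cn u·cn v − sn u·sn v·dn u·dn v)/D = -0.8412282371464676/0.8473164020728449 = -0.9928147679999072
dn(u+v) = (dn u·dn v − m·sn u·sn v·cn u·cn v)/D = 0.8456050017257668/0.8473164020728449 = 0.9979802110015912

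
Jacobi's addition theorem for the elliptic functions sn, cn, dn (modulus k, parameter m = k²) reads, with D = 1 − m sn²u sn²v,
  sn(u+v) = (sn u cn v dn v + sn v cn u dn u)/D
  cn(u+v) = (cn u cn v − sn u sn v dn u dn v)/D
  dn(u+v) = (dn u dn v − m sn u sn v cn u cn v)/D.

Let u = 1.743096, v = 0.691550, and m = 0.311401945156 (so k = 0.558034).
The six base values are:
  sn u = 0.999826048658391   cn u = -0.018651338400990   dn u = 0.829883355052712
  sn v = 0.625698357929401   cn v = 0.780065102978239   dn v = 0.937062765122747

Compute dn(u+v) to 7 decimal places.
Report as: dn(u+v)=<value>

m = k² = 0.311401945156
D = 1 − m·sn²u·sn²v = 0.8781290360805141
dn(u+v) = (dn u·dn v − m·sn u·sn v·cn u·cn v)/D = 0.7804871293868735/0.8781290360805141 = 0.8888068806727306

dn(u+v)=0.8888069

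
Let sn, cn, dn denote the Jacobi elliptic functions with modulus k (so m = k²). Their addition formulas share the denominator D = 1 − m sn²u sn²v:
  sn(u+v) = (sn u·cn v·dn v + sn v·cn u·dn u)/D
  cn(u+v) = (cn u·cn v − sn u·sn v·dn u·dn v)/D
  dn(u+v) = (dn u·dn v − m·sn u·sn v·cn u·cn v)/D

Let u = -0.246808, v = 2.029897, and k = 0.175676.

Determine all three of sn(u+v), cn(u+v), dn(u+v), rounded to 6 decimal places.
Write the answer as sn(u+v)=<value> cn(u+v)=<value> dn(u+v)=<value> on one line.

sn u = -0.2442358625888691, cn u = 0.9697158570558033, dn u = 0.9990790972726397
sn v = 0.9046440492835757, cn v = -0.4261679763846826, dn v = 0.9872907795563663
m = k² = 0.030862056976
D = 1 − m·sn²u·sn²v = 0.9984933957131257
sn(u+v) = (sn u·cn v·dn v + sn v·cn u·dn u)/D = 0.9792024775141423/0.9984933957131257 = 0.9806799741672746
cn(u+v) = (cn u·cn v − sn u·sn v·dn u·dn v)/D = -0.1953242670865402/0.9984933957131257 = -0.1956189874916892
dn(u+v) = (dn u·dn v − m·sn u·sn v·cn u·cn v)/D = 0.983563604437878/0.9984933957131257 = 0.9850476814975979

sn(u+v)=0.980680 cn(u+v)=-0.195619 dn(u+v)=0.985048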